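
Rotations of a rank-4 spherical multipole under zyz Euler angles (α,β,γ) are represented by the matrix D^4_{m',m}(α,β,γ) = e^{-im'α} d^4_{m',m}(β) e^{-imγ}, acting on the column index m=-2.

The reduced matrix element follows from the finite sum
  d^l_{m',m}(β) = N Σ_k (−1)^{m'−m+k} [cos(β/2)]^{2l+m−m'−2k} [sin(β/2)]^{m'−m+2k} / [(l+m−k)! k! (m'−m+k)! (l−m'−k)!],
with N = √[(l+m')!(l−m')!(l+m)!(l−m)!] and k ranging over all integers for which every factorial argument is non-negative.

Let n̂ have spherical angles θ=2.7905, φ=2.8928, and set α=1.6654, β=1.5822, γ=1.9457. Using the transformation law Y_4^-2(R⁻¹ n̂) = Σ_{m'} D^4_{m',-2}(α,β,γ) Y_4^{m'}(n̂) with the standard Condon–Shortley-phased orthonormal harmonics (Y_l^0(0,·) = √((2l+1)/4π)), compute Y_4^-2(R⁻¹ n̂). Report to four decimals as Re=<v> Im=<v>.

Need the full column D^4_{m',-2} for m'=−4..4 at α=1.6654, β=1.5822, γ=1.9457.
cos(β/2)=0.703064, sin(β/2)=0.711127
d^4_{-4,-2}: single k=2 term ⇒ +0.323177;  D = -0.138406-0.292040i
d^4_{-3,-2}: k∈[1..2] ⇒ +0.225930 -0.693425 = -0.467496;  D = +0.401652-0.239224i
d^4_{-2,-2}: k∈[0..2] ⇒ +0.059698 -0.732897 +0.937256 = +0.264057;  D = +0.155947+0.213088i
d^4_{-1,-2}: k∈[0..2] ⇒ -0.256180 +1.310451 -0.893788 = +0.160482;  D = +0.119973-0.106588i
d^4_{0,-2}: k∈[0..2] ⇒ +0.579406 -1.580728 +0.606448 = -0.394874;  D = +0.288976+0.269105i
d^4_{1,-2}: k∈[0..2] ⇒ -0.873634 +1.340683 -0.274322 = +0.192726;  D = -0.117432+0.152817i
d^4_{2,-2}: k∈[0..2] ⇒ +0.937256 -0.767103 +0.065400 = +0.235553;  D = +0.199499+0.125242i
d^4_{3,-2}: k∈[0..1] ⇒ -0.709423 +0.241930 = -0.467493;  D = -0.210051+0.417646i
d^4_{4,-2}: single k=0 term ⇒ +0.338261;  D = -0.315199-0.122759i
Y_4^{m'}(θ=2.7905,φ=2.8928) and Σ D·Y over m':
  (-0.1384-0.2920i)·(+0.0034+0.0052i)  (+0.4017-0.2392i)·(+0.0351+0.0325i)  (+0.1559+0.2131i)·(+0.1798+0.0977i)  (+0.1200-0.1066i)·(+0.4697+0.1193i)  (+0.2890+0.2691i)·(+0.3976+0.0000i)  (-0.1174+0.1528i)·(-0.4697+0.1193i)  (+0.1995+0.1252i)·(+0.1798-0.0977i)  (-0.2101+0.4176i)·(-0.0351+0.0325i)  (-0.3152-0.1228i)·(+0.0034-0.0052i)
Y_4^-2(R⁻¹ n̂) = +0.291254+0.024723i

Re=0.2913 Im=0.0247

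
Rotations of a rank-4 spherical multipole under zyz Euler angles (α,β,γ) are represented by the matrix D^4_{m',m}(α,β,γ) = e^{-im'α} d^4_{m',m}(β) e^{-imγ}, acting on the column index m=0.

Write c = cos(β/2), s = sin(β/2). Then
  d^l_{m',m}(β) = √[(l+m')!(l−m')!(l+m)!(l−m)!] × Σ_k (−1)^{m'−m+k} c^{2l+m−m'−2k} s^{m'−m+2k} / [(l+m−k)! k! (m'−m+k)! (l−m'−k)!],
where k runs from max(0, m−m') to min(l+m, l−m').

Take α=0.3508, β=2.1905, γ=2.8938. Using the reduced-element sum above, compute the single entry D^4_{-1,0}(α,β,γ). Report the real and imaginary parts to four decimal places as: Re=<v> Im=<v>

Re=0.1585 Im=0.0580

First d^4_{-1,0}(β=2.1905), then the phase factors e^{-i(-1)α} and e^{-i(0)γ}:
c=cos(2.190500/2)=0.457824, s=sin(2.190500/2)=0.889043; N=√[6·120·24·24]=643.987578
k∈{1,2,3,4} keeps every argument non-negative
  k=1: (−1)^0·643.9876/(144)·0.4578^7·0.8890^1 = +0.016762
  k=2: (−1)^1·643.9876/(24)·0.4578^5·0.8890^3 = -0.379252
  k=3: (−1)^2·643.9876/(24)·0.4578^3·0.8890^5 = +1.430131
  k=4: (−1)^3·643.9876/(144)·0.4578^1·0.8890^7 = -0.898819
d^4_{-1,0}(2.1905) = +0.016762 -0.379252 +1.430131 -0.898819 = +0.168822
Phases: e^{-i·(-1)·0.3508}=+0.939098+0.343649i, e^{-i·(0)·2.8938}=+1.000000+0.000000i ⇒ D=+0.158540+0.058015i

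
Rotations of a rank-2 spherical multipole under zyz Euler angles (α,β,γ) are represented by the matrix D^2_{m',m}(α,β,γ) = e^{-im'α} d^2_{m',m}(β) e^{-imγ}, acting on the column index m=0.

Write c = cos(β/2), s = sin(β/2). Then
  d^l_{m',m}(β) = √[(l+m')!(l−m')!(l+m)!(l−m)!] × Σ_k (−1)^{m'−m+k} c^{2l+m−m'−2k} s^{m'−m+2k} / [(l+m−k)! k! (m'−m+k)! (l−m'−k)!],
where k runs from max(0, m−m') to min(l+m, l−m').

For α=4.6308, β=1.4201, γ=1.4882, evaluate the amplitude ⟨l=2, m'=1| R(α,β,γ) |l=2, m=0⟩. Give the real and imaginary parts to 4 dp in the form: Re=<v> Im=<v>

Re=0.0148 Im=-0.1812

First d^2_{1,0}(β=1.4201), then the phase factors e^{-i(1)α} and e^{-i(0)γ}:
c=cos(1.420100/2)=0.758329, s=sin(1.420100/2)=0.651872; N=√[6·1·2·2]=4.898979
The bounds max(0,m−m')=0 and min(l+m,l−m')=1 give 2 terms
  k=0: (−1)^1·4.8990/(2)·0.7583^3·0.6519^1 = -0.696324
  k=1: (−1)^2·4.8990/(2)·0.7583^1·0.6519^3 = +0.514541
d^2_{1,0}(1.4201) = -0.696324 +0.514541 = -0.181783
Attach z-rotation phases: D = e^{-i(1)(4.6308)}·(-0.181783)·e^{-i(0)(1.4882)} = +0.014815-0.181178i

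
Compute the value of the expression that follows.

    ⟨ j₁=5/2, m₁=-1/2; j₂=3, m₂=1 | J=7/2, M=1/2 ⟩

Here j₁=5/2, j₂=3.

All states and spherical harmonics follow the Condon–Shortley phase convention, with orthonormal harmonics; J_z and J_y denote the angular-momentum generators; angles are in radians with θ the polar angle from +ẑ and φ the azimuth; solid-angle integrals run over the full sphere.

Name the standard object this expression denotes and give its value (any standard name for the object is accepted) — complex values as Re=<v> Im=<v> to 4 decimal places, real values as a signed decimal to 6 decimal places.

This is a Clebsch–Gordan (vector-coupling) coefficient.
j₁+j₂−J=2  J+j₁−j₂=3  J−j₁+j₂=4  j₁+j₂+J+1=10
(j₁±m₁, j₂±m₂, J±M) = (2,3,4,2,4,3)
P² = 9216/175
sum k=0..2:
  [0] +1/288 = 1/288
  [1] −1/12 = -1/12
  [2] +1/16 = 1/16
S = -5/288
C² = P²·S² = 1/63 ; C = -0.125988

Clebsch–Gordan coefficient, −√(1/63) ≈ -0.125988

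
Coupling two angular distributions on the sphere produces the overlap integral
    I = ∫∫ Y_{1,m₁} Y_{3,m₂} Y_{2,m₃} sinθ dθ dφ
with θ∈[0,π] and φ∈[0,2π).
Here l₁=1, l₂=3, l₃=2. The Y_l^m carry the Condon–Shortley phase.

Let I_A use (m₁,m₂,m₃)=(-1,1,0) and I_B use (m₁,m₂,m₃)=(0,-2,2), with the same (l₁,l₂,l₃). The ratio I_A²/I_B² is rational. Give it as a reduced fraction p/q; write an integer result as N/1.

6/5

Shared (l₁,l₂,l₃)=(1,3,2): N and (l;000)² cancel in I_A²/I_B².
A: Δ = 2!·0!·4!/7! = 1/105; Racah Σ t=2..2: t=2:+1/8 = 1/8; ⇒ 3j(1 3 2; -1 1 0)² = 2/35, sgn +1
B: Δ = 2!·0!·4!/7! = 1/105; Racah Σ t=1..1: t=1:−1/24 = -1/24; ⇒ 3j(1 3 2; 0 -2 2)² = 1/21, sgn -1
I_A²/I_B² = (2/35)/(1/21) = 6/5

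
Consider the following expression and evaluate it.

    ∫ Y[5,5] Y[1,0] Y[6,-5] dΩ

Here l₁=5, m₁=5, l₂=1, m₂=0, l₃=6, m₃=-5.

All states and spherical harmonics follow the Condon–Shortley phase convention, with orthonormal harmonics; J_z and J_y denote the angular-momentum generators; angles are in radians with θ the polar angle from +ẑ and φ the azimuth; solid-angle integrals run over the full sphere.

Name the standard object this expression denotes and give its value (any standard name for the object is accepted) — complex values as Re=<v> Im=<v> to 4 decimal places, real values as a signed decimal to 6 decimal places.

This is a Gaunt coefficient — the integral of a triple product of spherical harmonics over the sphere.
Checks pass: Σm=0; 12 even; l₃=6∈[4,6].
(2·5+1)(2·1+1)(2·6+1) = 429
Δ: 0! 10! 2! / 13! → 1/858
sum: t=0:+1/14400 = 1/14400
3j²(5 1 6; 0 0 0) = Δ·Π!·Σ² = 6/143  (sign +1)
sum: t=0:+1/3628800 = 1/3628800
3j²(5 1 6; 5 0 -5) = Δ·Π!·Σ² = 1/78  (sign -1)
combine: 4πI² = 429·6/143·1/78 = 3/13
take √, sign -1: I = -0.13551395

Gaunt coefficient, -0.135514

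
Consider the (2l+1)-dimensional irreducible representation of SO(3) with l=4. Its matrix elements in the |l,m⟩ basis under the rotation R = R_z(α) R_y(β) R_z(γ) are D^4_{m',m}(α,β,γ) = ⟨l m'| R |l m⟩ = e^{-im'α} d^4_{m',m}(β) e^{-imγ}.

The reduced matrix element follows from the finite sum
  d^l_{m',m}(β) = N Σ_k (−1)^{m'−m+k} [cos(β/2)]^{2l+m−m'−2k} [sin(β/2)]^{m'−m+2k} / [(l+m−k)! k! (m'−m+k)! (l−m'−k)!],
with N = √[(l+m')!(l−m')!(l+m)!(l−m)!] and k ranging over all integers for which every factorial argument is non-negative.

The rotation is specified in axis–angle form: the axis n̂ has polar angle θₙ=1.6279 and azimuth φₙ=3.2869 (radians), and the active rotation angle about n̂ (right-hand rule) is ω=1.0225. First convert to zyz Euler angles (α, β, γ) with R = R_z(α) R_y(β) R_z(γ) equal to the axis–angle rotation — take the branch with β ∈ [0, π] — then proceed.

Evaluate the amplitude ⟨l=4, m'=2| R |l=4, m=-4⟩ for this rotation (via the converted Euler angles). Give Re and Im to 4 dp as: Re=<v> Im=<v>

Re=-0.0325 Im=0.0441

Axis–angle → zyz. n̂ = (sinθₙcosφₙ, sinθₙsinφₙ, cosθₙ) = (-0.987849, -0.144561, -0.057073), ω = 1.0225.
R = I cosω + sinω [n̂]ₓ + (1−cosω) n̂n̂ᵀ gives
  R = [+0.988435, +0.117076, -0.096378; +0.019663, +0.531239, +0.846994; +0.150362, -0.839094, +0.522794]
β = atan2(√(R₁₃²+R₂₃²), R₃₃) = 1.020672; α = atan2(R₂₃, R₁₃) mod 2π = 1.684097; γ = atan2(R₃₂, −R₃₁) mod 2π = 4.535075
Split into d^4_{2,-4}(β=1.0207) × two z-phases.
With c≡cos(β/2)=0.872581 and s≡sin(β/2)=0.488470, N=[720·2·1·40320]^{1/2}=7619.763776
Admissible k: 0..0 (factorial args all ≥0)
  k=0: (−1)^6·7619.7638/(1440)·0.8726^2·0.4885^6 = +0.054729
d^4_{2,-4}(1.0207) = +0.054729
Attach z-rotation phases: D = e^{-i(2)(1.6841)}·(+0.054729)·e^{-i(-4)(4.5351)} = -0.032461+0.044063i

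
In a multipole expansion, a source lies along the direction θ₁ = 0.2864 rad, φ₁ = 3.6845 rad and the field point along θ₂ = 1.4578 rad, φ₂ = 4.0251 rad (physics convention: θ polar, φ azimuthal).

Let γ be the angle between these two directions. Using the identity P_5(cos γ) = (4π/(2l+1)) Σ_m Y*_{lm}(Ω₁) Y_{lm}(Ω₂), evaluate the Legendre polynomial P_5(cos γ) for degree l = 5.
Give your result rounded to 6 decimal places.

Addition theorem: P_5(cos γ) = (4π/11) Σ_m Y*_{lm}(Ω₁) Y_{lm}(Ω₂), m = −5…5:
  m=-5: (0.00076 - 0.00035j) × (0.13063 - 0.43012j) = -0.00005 - 0.00037j  (running Σ = -0.00005 - 0.00037j)
  m=-4: (-0.00507 + 0.00740j) × (-0.14905 + 0.06169j) = 0.00030 - 0.00142j  (running Σ = 0.00025 - 0.00179j)
  m=-3: (0.00329 - 0.05670j) × (-0.26502 - 0.14172j) = -0.00891 + 0.01456j  (running Σ = -0.00866 + 0.01277j)
  m=-2: (0.10649 + 0.20208j) × (0.03538 + 0.17799j) = -0.03220 + 0.02610j  (running Σ = -0.04086 + 0.03888j)
  m=-1: (-0.45701 - 0.27575j) × (-0.16665 + 0.20304j) = 0.13215 - 0.04684j  (running Σ = 0.09129 - 0.00796j)
  m=0: (0.44113 + 0.00000j) × (0.18620 + 0.00000j) = 0.08214 + 0.00000j  (running Σ = 0.17343 - 0.00796j)
  m=1: (0.45701 - 0.27575j) × (0.16665 + 0.20304j) = 0.13215 + 0.04684j  (running Σ = 0.30558 + 0.03888j)
  m=2: (0.10649 - 0.20208j) × (0.03538 - 0.17799j) = -0.03220 - 0.02610j  (running Σ = 0.27338 + 0.01277j)
  m=3: (-0.00329 - 0.05670j) × (0.26502 - 0.14172j) = -0.00891 - 0.01456j  (running Σ = 0.26447 - 0.00179j)
  m=4: (-0.00507 - 0.00740j) × (-0.14905 - 0.06169j) = 0.00030 + 0.00142j  (running Σ = 0.26477 - 0.00037j)
  m=5: (-0.00076 - 0.00035j) × (-0.13063 - 0.43012j) = -0.00005 + 0.00037j  (running Σ = 0.26472 + 0.00000j)
Σ over m = 0.26472 + 0.00000j; ×(4π/11) → 0.30242 + 0.00000j. Real part: 0.302417

0.302417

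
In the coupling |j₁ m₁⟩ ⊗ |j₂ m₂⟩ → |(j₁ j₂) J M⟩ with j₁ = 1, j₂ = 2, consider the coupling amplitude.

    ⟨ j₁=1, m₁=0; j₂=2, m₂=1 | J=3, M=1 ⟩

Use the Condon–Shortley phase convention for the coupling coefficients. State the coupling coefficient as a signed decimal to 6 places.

+0.730297  (= +√(8/15))

triangle: 0!·2!·4!/7! = 48/5040
(j±m)!: 1!·1!·3!·1!·4!·2! = 288
prefactor² = (2J+1)·Δ·N² = 96/5
  k=0: +1/(0!·0!·1!·3!·1!·1!) = 1/6
Σ = 1/6  ⇒  CG² = 96/5·(1/6)² = 8/15
CG = +√(8/15) = +0.730297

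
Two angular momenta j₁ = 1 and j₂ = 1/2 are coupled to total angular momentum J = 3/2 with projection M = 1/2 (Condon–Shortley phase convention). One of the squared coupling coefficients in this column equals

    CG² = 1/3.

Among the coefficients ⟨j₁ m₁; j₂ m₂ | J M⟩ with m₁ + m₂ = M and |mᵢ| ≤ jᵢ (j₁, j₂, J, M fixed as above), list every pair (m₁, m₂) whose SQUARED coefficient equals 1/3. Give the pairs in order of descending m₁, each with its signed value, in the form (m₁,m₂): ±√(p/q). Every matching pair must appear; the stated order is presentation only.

Admissible pairs with m₁+m₂ = M = 1/2: (0,1/2), (1,-1/2)
  (m₁,m₂)=(1,-1/2): CG² = 1/3, CG = +√(1/3)   ← matches the target
  (m₁,m₂)=(0,1/2): CG² = 2/3, CG = +√(2/3)
Pairs with CG² = 1/3: (1,-1/2): +√(1/3)

(1,-1/2): +√(1/3)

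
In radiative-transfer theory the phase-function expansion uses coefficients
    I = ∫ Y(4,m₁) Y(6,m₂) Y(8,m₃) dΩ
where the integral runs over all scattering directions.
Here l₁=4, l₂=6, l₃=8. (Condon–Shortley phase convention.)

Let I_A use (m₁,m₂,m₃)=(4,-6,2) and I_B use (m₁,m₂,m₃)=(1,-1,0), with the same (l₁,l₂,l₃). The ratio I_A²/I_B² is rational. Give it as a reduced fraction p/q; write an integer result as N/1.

11/45

Same 4,6,8: normalisation and zero-m 3j drop out of the ratio.
A: Δ: 2! 6! 10! / 19! → 1/23279256; sum: t=0:+1/5225472000 = 1/5225472000; 3j²(4 6 8; 4 -6 2) = Δ·Π!·Σ² = 1/12597  (sign +1)
B: Δ: 2! 6! 10! / 19! → 1/23279256; sum: t=0:+1/1036800 t=1:−1/829440 t=2:+1/7257600 = -1/9676800; 3j²(4 6 8; 1 -1 0) = Δ·Π!·Σ² = 15/46189  (sign -1)
I_A²/I_B² = (1/12597)/(15/46189) = 11/45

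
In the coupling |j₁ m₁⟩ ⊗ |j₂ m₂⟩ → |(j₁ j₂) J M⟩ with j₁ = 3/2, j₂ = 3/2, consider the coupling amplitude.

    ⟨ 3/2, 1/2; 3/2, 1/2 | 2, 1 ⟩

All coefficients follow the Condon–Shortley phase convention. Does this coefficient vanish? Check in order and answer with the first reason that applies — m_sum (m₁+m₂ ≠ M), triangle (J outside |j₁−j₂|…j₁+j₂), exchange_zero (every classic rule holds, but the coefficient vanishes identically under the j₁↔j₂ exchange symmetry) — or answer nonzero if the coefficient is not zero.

m-sum: m₁+m₂ = 1/2+1/2 = 1, M = 1  ✓
triangle: |j₁−j₂| = 0 ≤ J = 2 ≤ j₁+j₂ = 3  ✓
exchange: j₁=j₂ and m₁=m₂, and (−1)^(j₁+j₂−J) = (−1)^1 = −1 forces ⟨j₁m₁;j₂m₂|JM⟩ = −⟨j₂m₂;j₁m₁|JM⟩ = −⟨j₁m₁;j₂m₂|JM⟩ ⇒ the coefficient vanishes identically
Racah sum check: Σ_k collapses to 0 ⇒ CG = 0

exchange_zero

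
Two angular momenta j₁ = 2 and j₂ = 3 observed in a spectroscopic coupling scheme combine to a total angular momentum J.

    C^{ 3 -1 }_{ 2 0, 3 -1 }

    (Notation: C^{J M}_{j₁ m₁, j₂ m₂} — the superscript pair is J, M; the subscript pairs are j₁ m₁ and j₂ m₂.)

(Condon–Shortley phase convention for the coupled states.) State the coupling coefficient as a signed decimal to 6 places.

−√(3/20) = -0.387298

j₁+j₂−J=2  J+j₁−j₂=2  J−j₁+j₂=4  j₁+j₂+J+1=9
(j₁±m₁, j₂±m₂, J±M) = (2,2,2,4,2,4)
P² = 256/15
sum k=0..2:
  [0] +1/16 = 1/16
  [1] −1/6 = -1/6
  [2] +1/96 = 1/96
S = -3/32
C² = P²·S² = 3/20 ; C = -0.387298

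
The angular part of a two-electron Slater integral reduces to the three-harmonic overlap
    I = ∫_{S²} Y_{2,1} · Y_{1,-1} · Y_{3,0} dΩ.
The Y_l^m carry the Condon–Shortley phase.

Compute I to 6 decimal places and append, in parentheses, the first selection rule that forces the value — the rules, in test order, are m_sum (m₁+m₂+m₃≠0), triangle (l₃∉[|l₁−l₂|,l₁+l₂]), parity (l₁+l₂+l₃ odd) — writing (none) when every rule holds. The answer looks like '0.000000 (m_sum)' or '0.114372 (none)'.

0.143048 (none)

Checks pass: Σm=0; 6 even; l₃=3∈[1,3].
(2·2+1)(2·1+1)(2·3+1) = 105
Δ: 0! 4! 2! / 7! → 1/105
sum: t=0:+1/4 = 1/4
3j²(2 1 3; 0 0 0) = Δ·Π!·Σ² = 3/35  (sign -1)
sum: t=0:+1/12 = 1/12
3j²(2 1 3; 1 -1 0) = Δ·Π!·Σ² = 1/35  (sign -1)
combine: 4πI² = 105·3/35·1/35 = 9/35
take √, sign +1: I = 0.14304817
No selection rule forces the value: the integral is nonzero (none).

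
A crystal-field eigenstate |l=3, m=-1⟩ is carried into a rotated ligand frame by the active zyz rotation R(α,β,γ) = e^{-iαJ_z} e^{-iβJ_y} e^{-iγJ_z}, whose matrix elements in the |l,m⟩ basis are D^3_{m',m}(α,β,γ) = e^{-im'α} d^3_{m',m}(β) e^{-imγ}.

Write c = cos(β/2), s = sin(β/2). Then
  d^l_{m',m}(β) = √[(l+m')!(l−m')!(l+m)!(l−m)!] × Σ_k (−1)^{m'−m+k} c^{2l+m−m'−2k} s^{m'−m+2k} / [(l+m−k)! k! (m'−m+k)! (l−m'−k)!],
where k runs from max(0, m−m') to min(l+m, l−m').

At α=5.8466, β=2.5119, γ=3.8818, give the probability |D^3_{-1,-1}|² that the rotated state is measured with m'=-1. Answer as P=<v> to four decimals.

P=0.1638

First d^3_{-1,-1}(β=2.5119), then the phase factors e^{-i(-1)α} and e^{-i(-1)γ}:
Half-angle: c=0.309670, s=0.950844. N=√(2·24·2·24)=48.000000
k: max(0,(-1)−(-1))=0 … min(3+(-1),3−(-1))=2
  k=0: (−1)^0·48.0000/(48)·0.3097^6·0.9508^0 = +0.000882
  k=1: (−1)^1·48.0000/(6)·0.3097^4·0.9508^2 = -0.066513
  k=2: (−1)^2·48.0000/(8)·0.3097^2·0.9508^4 = +0.470314
d^3_{-1,-1}(2.5119) = +0.000882 -0.066513 +0.470314 = +0.404682
|D^3_{-1,-1}|² = |d^3_{-1,-1}(β)|² = (+0.404682)² = 0.163768 (the z-rotation phases have unit modulus)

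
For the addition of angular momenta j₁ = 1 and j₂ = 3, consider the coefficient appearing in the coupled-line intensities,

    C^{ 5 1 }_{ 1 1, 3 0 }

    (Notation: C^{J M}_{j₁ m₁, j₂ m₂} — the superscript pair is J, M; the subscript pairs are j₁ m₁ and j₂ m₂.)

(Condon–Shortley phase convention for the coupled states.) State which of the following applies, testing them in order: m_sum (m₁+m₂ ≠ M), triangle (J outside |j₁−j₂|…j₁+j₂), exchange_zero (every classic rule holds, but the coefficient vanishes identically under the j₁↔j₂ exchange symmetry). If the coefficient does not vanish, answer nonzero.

triangle

m-sum: m₁+m₂ = 1+0 = 1, M = 1  ✓
triangle: need |j₁−j₂| ≤ J ≤ j₁+j₂, i.e. J ∈ [2, 4]; J = 5 is outside ✗ ⇒ coefficient is 0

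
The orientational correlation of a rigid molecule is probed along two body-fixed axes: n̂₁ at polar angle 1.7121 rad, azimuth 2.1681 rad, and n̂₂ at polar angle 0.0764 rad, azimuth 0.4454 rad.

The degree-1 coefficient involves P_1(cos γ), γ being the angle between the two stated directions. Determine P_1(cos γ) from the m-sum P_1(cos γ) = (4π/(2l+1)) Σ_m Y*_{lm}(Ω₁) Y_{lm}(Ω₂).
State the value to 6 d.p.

-0.151858

Term-by-term m-sum for l=1 (normalisation 4π/3 = 4.188790):
  m=-1: Y*=(-0.192374, 0.282826)  Y=(0.023797, -0.011361)  product (-0.001365, 0.008916)
  m=+0: Y*=(-0.068812, -0.000000)  Y=(0.487177, 0.000000)  product (-0.033524, -0.000000)
  m=+1: Y*=(0.192374, 0.282826)  Y=(-0.023797, -0.011361)  product (-0.001365, -0.008916)
Total Σ_m = (-0.036253, 0.000000). Multiply by 4.188790: (-0.151858, 0.000000). P_1(cos γ) = -0.151858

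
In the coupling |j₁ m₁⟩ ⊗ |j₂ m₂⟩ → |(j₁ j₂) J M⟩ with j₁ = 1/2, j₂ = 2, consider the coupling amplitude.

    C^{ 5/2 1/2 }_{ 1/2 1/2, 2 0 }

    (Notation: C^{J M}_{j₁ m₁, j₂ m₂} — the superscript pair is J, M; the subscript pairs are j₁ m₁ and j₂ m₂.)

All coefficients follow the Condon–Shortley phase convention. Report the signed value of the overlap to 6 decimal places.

triangle: 0!·1!·4!/6! = 24/720
(j±m)!: 1!·0!·2!·2!·3!·2! = 48
prefactor² = (2J+1)·Δ·N² = 48/5
  k=0: +1/(0!·0!·0!·2!·1!·2!) = 1/4
Σ = 1/4  ⇒  CG² = 48/5·(1/4)² = 3/5
CG = +√(3/5) = +0.774597

+0.774597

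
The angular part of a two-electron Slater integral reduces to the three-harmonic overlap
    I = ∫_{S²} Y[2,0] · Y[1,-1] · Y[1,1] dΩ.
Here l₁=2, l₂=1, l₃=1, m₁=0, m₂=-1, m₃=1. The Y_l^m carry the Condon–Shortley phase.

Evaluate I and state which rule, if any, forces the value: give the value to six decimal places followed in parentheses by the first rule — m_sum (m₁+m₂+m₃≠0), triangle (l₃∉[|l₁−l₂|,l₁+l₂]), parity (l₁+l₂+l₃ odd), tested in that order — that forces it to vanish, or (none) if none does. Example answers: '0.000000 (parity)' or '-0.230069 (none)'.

0.126157 (none)

Rules hold: Σm=0, L=4 even, 1≤1≤3.
N = 5·3·3 = 45
Δ = 2!·2!·0!/5! = 1/30
Racah Σ t=1..1: t=1:−1/1 = -1/1
⇒ 3j(2 1 1; 0 0 0)² = 2/15, sgn +1
Racah Σ t=0..0: t=0:+1/4 = 1/4
⇒ 3j(2 1 1; 0 -1 1)² = 1/30, sgn +1
4πI² = N·(3j₀)²·(3jₘ)² = 1/5
I = +1·√(0.2/4π) = 0.12615663
No selection rule forces the value: the integral is nonzero (none).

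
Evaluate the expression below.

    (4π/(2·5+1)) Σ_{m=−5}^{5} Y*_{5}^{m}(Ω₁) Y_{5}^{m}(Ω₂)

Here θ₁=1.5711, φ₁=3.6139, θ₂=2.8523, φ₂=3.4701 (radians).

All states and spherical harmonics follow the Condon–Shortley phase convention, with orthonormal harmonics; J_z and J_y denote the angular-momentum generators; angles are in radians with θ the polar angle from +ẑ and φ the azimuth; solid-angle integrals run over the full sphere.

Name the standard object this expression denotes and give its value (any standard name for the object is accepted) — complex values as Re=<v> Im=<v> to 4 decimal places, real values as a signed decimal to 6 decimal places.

This sum is the spherical-harmonic addition theorem: it equals the Legendre polynomial P_l(cos γ) of the angle γ between the two directions.
Addition theorem: P_5(cos γ) = (4π/11) Σ_m Y*_{lm}(Ω₁) Y_{lm}(Ω₂), m = −5…5:
  m=-5: (0.329940, -0.326433) × (0.000063, 0.000875) = (0.000306, 0.000268)  (running Σ = (0.000306, 0.000268))
  m=-4: (0.000140, -0.000423) × (-0.002366, 0.009011) = (0.000003, 0.000002)  (running Σ = (0.000310, 0.000270))
  m=-3: (0.053022, 0.341856) × (-0.032245, 0.048654) = (-0.018342, -0.008443)  (running Σ = (-0.018033, -0.008173))
  m=-2: (0.000302, 0.000417) × (-0.183789, 0.141762) = (-0.000115, -0.000034)  (running Σ = (-0.018147, -0.008207))
  m=-1: (-0.285217, -0.145709) × (-0.506821, 0.172754) = (0.169726, 0.024576)  (running Σ = (0.151579, 0.016369))
  m=0: (-0.000533, -0.000000) × (-0.432657, 0.000000) = (0.000230, 0.000000)  (running Σ = (0.151809, 0.016369))
  m=1: (0.285217, -0.145709) × (0.506821, 0.172754) = (0.169726, -0.024576)  (running Σ = (0.321535, -0.008207))
  m=2: (0.000302, -0.000417) × (-0.183789, -0.141762) = (-0.000115, 0.000034)  (running Σ = (0.321420, -0.008173))
  m=3: (-0.053022, 0.341856) × (0.032245, 0.048654) = (-0.018342, 0.008443)  (running Σ = (0.303078, 0.000270))
  m=4: (0.000140, 0.000423) × (-0.002366, -0.009011) = (0.000003, -0.000002)  (running Σ = (0.303081, 0.000268))
  m=5: (-0.329940, -0.326433) × (-0.000063, 0.000875) = (0.000306, -0.000268)  (running Σ = (0.303388, 0.000000))
Total Σ_m = (0.303388, 0.000000). Multiply by 1.142397: (0.346589, 0.000000). P_5(cos γ) = 0.346589

Legendre polynomial (addition theorem), +0.346589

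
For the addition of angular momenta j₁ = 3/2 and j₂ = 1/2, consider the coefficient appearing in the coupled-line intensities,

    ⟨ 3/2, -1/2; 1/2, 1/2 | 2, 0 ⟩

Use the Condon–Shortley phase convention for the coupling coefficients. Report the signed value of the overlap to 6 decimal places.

√[5·0!3!1!/5! · 1!2!1!0!2!2!] = √(2)
  +(−1)^0/∏(0,0,2,1,1,0)! = 1/2  (running 1/2)
⟨..|..⟩ = √(2)·(1/2) = +0.707107

+√(1/2) = +0.707107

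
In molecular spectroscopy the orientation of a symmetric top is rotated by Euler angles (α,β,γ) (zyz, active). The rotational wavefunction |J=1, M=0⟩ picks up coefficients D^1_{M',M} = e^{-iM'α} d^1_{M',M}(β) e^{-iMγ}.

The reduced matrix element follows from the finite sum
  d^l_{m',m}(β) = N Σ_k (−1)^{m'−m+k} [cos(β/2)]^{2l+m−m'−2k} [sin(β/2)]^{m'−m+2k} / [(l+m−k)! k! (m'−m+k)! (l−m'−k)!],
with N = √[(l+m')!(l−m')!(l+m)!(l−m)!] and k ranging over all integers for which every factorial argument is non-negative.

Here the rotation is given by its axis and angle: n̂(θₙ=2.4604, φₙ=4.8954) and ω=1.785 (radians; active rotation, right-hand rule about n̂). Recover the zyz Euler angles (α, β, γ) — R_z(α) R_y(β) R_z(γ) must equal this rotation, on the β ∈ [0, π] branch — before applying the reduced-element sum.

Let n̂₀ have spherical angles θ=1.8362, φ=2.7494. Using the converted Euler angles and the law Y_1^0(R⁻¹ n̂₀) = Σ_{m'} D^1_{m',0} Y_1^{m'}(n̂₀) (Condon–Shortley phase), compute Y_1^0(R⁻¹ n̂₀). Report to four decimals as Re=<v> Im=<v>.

Axis–angle → zyz. n̂ = (sinθₙcosφₙ, sinθₙsinφₙ, cosθₙ) = (+0.114603, -0.619204, -0.776822), ω = 1.7850.
R = I cosω + sinω [n̂]ₓ + (1−cosω) n̂n̂ᵀ gives
  R = [-0.196644, +0.673021, -0.713003; -0.845116, +0.252346, +0.471275; +0.497102, +0.695244, +0.519159]
β = atan2(√(R₁₃²+R₂₃²), R₃₃) = 1.024930; α = atan2(R₂₃, R₁₃) mod 2π = 2.557543; γ = atan2(R₃₂, −R₃₁) mod 2π = 2.191521
Need the full column D^1_{m',0} for m'=−1..1 at α=2.5575, β=1.0249, γ=2.1915.
cos(β/2)=0.871539, sin(β/2)=0.490327
d^1_{-1,0}: single k=1 term ⇒ +0.604348;  D = -0.504169+0.333242i
d^1_{0,0}: k∈[0..1] ⇒ +0.759579 -0.240421 = +0.519159;  D = +0.519159+0.000000i
d^1_{1,0}: single k=0 term ⇒ -0.604348;  D = +0.504169+0.333242i
Y_1^{m'}(θ=1.8362,φ=2.7494) and Σ D·Y over m':
  (-0.5042+0.3332i)·(-0.3081-0.1274i)  (+0.5192+0.0000i)·(-0.1282+0.0000i)  (+0.5042+0.3332i)·(+0.3081-0.1274i)
Y_1^0(R⁻¹ n̂) = +0.329047+0.000000i

Re=0.3290 Im=0.0000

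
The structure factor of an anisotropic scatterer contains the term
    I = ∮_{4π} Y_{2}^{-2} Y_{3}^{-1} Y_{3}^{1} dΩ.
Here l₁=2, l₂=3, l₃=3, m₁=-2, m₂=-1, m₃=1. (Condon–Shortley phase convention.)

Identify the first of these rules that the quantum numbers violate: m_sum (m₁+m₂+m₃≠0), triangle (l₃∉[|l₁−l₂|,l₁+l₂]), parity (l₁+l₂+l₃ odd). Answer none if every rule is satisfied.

m₁+m₂+m₃ = -2 − 1 + 1 = -2  ✗
triangle: |2−3|=1 ≤ l₃=3 ≤ 2+3=5
parity: l₁+l₂+l₃ = 8 is even

m_sum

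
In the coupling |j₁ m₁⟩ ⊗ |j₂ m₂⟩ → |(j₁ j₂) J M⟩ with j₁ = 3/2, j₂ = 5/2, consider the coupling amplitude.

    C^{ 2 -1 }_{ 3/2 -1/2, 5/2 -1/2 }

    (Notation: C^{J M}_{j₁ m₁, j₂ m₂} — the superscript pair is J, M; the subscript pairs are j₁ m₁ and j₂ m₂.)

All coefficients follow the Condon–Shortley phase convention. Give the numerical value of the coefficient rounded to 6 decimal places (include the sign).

√[5·2!1!3!/7! · 1!2!2!3!1!3!] = √(12/7)
  +(−1)^1/∏(1,1,1,1,0,2)! = -1/2  (running -1/2)
  +(−1)^2/∏(2,0,0,0,1,3)! = 1/12  (running -5/12)
⟨..|..⟩ = √(12/7)·(-5/12) = -0.545545

−√(25/84) ≈ -0.545545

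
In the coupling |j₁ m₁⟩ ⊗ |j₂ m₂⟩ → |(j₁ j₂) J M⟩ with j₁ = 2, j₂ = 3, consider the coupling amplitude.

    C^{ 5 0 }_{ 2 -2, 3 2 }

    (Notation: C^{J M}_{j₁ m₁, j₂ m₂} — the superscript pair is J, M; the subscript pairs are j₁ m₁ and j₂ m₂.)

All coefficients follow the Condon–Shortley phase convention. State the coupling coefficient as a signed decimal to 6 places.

+0.154303

j₁+j₂−J=0  J+j₁−j₂=4  J−j₁+j₂=6  j₁+j₂+J+1=11
(j₁±m₁, j₂±m₂, J±M) = (0,4,5,1,5,5)
P² = 1382400/7
sum k=0..0:
  [0] +1/2880 = 1/2880
S = 1/2880
C² = P²·S² = 1/42 ; C = +0.154303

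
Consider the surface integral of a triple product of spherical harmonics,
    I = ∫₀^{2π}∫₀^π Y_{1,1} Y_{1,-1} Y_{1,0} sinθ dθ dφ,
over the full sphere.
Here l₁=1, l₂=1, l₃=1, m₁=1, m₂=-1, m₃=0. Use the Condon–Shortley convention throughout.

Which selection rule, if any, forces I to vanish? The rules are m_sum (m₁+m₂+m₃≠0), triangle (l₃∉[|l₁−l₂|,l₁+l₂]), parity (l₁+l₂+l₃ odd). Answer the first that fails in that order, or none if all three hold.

m₁+m₂+m₃ = 1 − 1 + 0 = 0  ✓
triangle: |1−1|=0 ≤ l₃=1 ≤ 1+1=2  ✓
parity: l₁+l₂+l₃ = 3 is odd  ✗

parity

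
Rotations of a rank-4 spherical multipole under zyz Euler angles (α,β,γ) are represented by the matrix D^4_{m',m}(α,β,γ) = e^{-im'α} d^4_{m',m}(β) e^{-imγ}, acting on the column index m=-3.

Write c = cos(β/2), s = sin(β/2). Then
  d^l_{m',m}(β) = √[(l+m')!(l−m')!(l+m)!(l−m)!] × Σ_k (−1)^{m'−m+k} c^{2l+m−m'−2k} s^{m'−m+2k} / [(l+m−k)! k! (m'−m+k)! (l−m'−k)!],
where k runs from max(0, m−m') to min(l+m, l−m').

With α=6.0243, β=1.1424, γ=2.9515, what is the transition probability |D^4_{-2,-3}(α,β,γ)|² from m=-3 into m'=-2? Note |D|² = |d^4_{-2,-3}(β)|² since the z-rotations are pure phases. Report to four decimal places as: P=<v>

P=0.0208

First d^4_{-2,-3}(β=1.1424), then the phase factors e^{-i(-2)α} and e^{-i(-3)γ}:
With c≡cos(β/2)=0.841253 and s≡sin(β/2)=0.540642, N=[2·720·1·5040]^{1/2}=2693.993318
k: max(0,(-3)−(-2))=0 … min(4+(-3),4−(-2))=1
  k=0: (−1)^1·2693.9933/(720)·0.8413^7·0.5406^1 = -0.603197
  k=1: (−1)^2·2693.9933/(240)·0.8413^5·0.5406^3 = +0.747390
d^4_{-2,-3}(1.1424) = -0.603197 +0.747390 = +0.144192
|D^4_{-2,-3}|² = |d^4_{-2,-3}(β)|² = (+0.144192)² = 0.020791 (the z-rotation phases have unit modulus)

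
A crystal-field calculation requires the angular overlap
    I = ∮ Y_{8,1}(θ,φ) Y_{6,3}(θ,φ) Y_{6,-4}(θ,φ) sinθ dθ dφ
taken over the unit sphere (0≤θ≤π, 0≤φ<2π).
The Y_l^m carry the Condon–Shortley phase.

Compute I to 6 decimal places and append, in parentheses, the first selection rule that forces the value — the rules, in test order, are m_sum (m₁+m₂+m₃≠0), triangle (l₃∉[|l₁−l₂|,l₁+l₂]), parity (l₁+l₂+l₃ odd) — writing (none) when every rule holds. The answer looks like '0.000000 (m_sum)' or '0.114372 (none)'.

Checks pass: Σm=0; 20 even; l₃=6∈[2,14].
(2·8+1)(2·6+1)(2·6+1) = 2873
Δ: 8! 8! 4! / 21! → 1/1309458150
sum: t=2:+1/49766400 t=3:−1/3110400 t=4:+1/1327104 t=5:−1/3110400 t=6:+1/49766400 = 1/6635520
3j²(8 6 6; 0 0 0) = Δ·Π!·Σ² = 350/46189  (sign +1)
sum: t=5:−1/24883200 t=6:+1/43545600 t=7:−1/812851200 = -1/54190080
3j²(8 6 6; 1 3 -4) = Δ·Π!·Σ² = 2430/323323  (sign -1)
combine: 4πI² = 2873·350/46189·2430/323323 = 121500/742577
take √, sign -1: I = -0.11410705
No selection rule forces the value: the integral is nonzero (none).

-0.114107 (none)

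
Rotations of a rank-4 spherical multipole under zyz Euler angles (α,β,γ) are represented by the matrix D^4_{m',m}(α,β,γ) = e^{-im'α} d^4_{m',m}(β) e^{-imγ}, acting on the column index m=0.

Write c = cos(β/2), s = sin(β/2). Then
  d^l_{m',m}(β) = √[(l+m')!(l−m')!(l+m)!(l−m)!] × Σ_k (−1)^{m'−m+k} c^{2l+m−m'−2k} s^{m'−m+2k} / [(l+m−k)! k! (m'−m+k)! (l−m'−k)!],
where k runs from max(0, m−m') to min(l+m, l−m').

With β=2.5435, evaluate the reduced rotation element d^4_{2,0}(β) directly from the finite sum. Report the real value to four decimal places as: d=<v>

d=0.4738

d^4_{2,0}(β=2.5435) via the finite sum:
With c≡cos(β/2)=0.294609 and s≡sin(β/2)=0.955618, N=[720·2·24·24]^{1/2}=910.735966
The bounds max(0,m−m')=0 and min(l+m,l−m')=2 give 3 terms
  k=0: (−1)^2·910.7360/(96)·0.2946^6·0.9556^2 = +0.005665
  k=1: (−1)^3·910.7360/(36)·0.2946^4·0.9556^4 = -0.158932
  k=2: (−1)^4·910.7360/(96)·0.2946^2·0.9556^6 = +0.627074
d^4_{2,0}(2.5435) = +0.005665 -0.158932 +0.627074 = +0.473807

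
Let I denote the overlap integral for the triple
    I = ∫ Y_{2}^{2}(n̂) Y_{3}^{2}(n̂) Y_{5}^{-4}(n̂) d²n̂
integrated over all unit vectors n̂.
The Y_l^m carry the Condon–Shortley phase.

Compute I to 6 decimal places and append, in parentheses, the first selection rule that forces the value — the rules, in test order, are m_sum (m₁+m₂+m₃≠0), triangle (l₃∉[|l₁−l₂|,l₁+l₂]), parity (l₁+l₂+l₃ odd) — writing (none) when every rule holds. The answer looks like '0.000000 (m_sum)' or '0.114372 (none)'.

0.268967 (none)

Checks pass: Σm=0; 10 even; l₃=5∈[1,5].
(2·2+1)(2·3+1)(2·5+1) = 385
Δ: 0! 4! 6! / 11! → 1/2310
sum: t=0:+1/144 = 1/144
3j²(2 3 5; 0 0 0) = Δ·Π!·Σ² = 10/231  (sign -1)
sum: t=0:+1/2880 = 1/2880
3j²(2 3 5; 2 2 -4) = Δ·Π!·Σ² = 3/55  (sign -1)
combine: 4πI² = 385·10/231·3/55 = 10/11
take √, sign +1: I = 0.26896683
No selection rule forces the value: the integral is nonzero (none).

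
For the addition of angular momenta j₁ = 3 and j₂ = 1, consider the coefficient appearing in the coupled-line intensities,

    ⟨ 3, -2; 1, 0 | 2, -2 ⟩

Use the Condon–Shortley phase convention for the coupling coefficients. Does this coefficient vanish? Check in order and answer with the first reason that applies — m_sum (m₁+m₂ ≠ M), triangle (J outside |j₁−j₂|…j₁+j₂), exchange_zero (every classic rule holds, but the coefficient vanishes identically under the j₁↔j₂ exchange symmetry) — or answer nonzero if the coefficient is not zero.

m-sum: m₁+m₂ = -2+0 = -2, M = -2  ✓
triangle: |j₁−j₂| = 2 ≤ J = 2 ≤ j₁+j₂ = 4  ✓
exchange: j₁≠j₂ or m₁≠m₂ — the exchange symmetry imposes no constraint here
value check: CG = −√(5/21) = -0.487950 ≠ 0

nonzero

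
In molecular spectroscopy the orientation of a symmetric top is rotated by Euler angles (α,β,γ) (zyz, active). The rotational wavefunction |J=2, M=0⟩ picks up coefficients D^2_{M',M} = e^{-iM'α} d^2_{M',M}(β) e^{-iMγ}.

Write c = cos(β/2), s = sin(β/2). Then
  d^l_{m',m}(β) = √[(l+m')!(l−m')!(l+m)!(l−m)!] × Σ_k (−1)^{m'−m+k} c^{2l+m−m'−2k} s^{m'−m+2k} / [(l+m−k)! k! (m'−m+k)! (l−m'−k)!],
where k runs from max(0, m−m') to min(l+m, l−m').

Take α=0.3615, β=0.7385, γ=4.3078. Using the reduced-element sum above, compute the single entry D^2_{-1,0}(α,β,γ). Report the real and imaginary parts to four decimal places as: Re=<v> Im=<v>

Split into d^2_{-1,0}(β=0.7385) × two z-phases.
c=cos(0.738500/2)=0.932598, s=sin(0.738500/2)=0.360916; N=√[1·6·2·2]=4.898979
Admissible k: 1..2 (factorial args all ≥0)
  k=1: (−1)^0·4.8990/(2)·0.9326^3·0.3609^1 = +0.717077
  k=2: (−1)^1·4.8990/(2)·0.9326^1·0.3609^3 = -0.107396
d^2_{-1,0}(0.7385) = +0.717077 -0.107396 = +0.609681
D = (+0.935367+0.353678i)·(+0.609681)·(+1.000000+0.000000i) = +0.570275+0.215630i

Re=0.5703 Im=0.2156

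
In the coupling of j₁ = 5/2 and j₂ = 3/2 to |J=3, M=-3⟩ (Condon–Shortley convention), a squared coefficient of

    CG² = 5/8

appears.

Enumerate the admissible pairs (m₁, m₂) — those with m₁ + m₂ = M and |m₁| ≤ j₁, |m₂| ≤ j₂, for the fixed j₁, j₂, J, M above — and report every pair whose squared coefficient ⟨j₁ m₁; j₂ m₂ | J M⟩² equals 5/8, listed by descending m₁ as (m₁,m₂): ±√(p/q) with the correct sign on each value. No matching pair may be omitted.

Admissible pairs with m₁+m₂ = M = -3: (-5/2,-1/2), (-3/2,-3/2)
  (m₁,m₂)=(-3/2,-3/2): CG² = 3/8, CG = +√(3/8)
  (m₁,m₂)=(-5/2,-1/2): CG² = 5/8, CG = −√(5/8)   ← matches the target
Pairs with CG² = 5/8: (-5/2,-1/2): −√(5/8)

(-5/2,-1/2): −√(5/8)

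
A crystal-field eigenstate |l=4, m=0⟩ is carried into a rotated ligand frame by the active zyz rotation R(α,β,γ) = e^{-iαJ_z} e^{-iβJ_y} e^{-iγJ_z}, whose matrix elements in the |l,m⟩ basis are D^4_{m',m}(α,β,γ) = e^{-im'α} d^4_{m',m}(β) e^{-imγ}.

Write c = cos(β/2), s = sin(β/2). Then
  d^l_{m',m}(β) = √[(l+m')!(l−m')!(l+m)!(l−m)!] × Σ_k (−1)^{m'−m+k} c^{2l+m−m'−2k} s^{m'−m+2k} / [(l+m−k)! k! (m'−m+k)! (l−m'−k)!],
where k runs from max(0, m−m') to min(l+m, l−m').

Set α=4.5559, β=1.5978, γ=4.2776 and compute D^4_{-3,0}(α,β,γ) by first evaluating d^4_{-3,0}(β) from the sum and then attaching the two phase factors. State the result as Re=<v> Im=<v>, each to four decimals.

First d^4_{-3,0}(β=1.5978), then the phase factors e^{-i(-3)α} and e^{-i(0)γ}:
c=cos(1.597800/2)=0.697495, s=sin(1.597800/2)=0.716589; N=√[1·5040·24·24]=1703.830978
k: max(0,(0)−(-3))=3 … min(4+(0),4−(-3))=4
  k=3: (−1)^0·1703.8310/(144)·0.6975^5·0.7166^3 = +0.718756
  k=4: (−1)^1·1703.8310/(144)·0.6975^3·0.7166^5 = -0.758647
d^4_{-3,0}(1.5978) = +0.718756 -0.758647 = -0.039890
D = (+0.452411+0.891810i)·(-0.039890)·(+1.000000+0.000000i) = -0.018047-0.035575i

Re=-0.0180 Im=-0.0356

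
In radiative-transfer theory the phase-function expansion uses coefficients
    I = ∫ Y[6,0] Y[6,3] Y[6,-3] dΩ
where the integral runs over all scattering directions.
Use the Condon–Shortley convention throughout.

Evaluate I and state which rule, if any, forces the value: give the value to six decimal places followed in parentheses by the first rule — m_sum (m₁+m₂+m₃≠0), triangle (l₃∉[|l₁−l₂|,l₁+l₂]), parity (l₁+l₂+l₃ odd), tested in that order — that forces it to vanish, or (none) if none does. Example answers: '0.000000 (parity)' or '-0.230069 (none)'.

m-sum 0 ✓  L=18 even ✓  0≤6≤12 ✓
Π(2lᵢ+1) = 13×13×13 = 2197
triangle coeff Δ(6,6,6) = 1/325909584
Σ_t [0,6]: t=0:+1/373248000 t=1:−1/1728000 t=2:+1/110592 t=3:−1/46656 t=4:+1/110592 t=5:−1/1728000 t=6:+1/373248000 = -7/1555200
(3j)²=400/46189 [(6 6 6; 0 0 0)], sign=-1
Σ_t [3,6]: t=3:−1/933120 t=4:+1/276480 t=5:−1/691200 t=6:+1/18662400 = 43/37324800
(3j)²=1849/184756 [(6 6 6; 0 3 -3)], sign=-1
⇒ 4πI² = 2403700/12623809
I = (+1)√(2403700/12623809/(4π)) = 0.12309488
No selection rule forces the value: the integral is nonzero (none).

0.123095 (none)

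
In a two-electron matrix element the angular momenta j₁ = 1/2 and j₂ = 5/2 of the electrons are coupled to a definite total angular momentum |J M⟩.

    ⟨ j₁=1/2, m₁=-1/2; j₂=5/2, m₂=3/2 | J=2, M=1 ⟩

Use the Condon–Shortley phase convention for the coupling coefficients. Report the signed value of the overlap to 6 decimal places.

-0.816497  (= −√(2/3))

√[5·1!0!4!/6! · 0!1!4!1!3!1!] = √(24)
  +(−1)^1/∏(1,0,0,3,0,1)! = -1/6  (running -1/6)
⟨..|..⟩ = √(24)·(-1/6) = -0.816497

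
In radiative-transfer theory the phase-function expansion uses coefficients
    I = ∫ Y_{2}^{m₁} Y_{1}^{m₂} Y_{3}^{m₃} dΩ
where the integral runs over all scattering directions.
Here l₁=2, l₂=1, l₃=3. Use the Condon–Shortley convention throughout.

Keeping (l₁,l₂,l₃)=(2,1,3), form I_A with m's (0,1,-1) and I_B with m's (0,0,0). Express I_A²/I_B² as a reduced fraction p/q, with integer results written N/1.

Same 2,1,3: normalisation and zero-m 3j drop out of the ratio.
A: Δ: 0! 4! 2! / 7! → 1/105; sum: t=0:+1/8 = 1/8; 3j²(2 1 3; 0 1 -1) = Δ·Π!·Σ² = 2/35  (sign +1)
B: Δ: 0! 4! 2! / 7! → 1/105; sum: t=0:+1/4 = 1/4; 3j²(2 1 3; 0 0 0) = Δ·Π!·Σ² = 3/35  (sign -1)
I_A²/I_B² = (2/35)/(3/35) = 2/3

2/3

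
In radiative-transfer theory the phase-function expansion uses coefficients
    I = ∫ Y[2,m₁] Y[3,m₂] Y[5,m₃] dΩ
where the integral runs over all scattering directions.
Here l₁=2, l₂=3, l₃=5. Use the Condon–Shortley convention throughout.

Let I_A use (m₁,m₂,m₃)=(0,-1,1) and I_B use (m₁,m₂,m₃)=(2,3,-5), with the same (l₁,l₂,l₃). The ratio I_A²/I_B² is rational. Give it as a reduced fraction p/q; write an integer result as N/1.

3/7

Same 2,3,5: normalisation and zero-m 3j drop out of the ratio.
A: Δ: 0! 4! 6! / 11! → 1/2310; sum: t=0:+1/192 = 1/192; 3j²(2 3 5; 0 -1 1) = Δ·Π!·Σ² = 3/77  (sign +1)
B: Δ: 0! 4! 6! / 11! → 1/2310; sum: t=0:+1/17280 = 1/17280; 3j²(2 3 5; 2 3 -5) = Δ·Π!·Σ² = 1/11  (sign +1)
I_A²/I_B² = (3/77)/(1/11) = 3/7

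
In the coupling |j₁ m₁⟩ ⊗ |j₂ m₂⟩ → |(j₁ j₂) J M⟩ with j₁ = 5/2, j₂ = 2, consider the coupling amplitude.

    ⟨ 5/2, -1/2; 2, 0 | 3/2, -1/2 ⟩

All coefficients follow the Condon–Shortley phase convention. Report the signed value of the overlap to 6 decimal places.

+√(2/35) = +0.239046

triangle: 3!×2!×1!/7! = 12/5040
(j±m)!: 2!×3!×2!×2!×1!×2! = 96
prefactor² = (2J+1)×Δ×N² = 32/35
  k=1: −1/(1!×2!×2!×1!×0!×0!) = -1/4
  k=2: +1/(2!×1!×1!×0!×1!×1!) = 1/2
Σ = 1/4  ⇒  CG² = 32/35×(1/4)² = 2/35
CG = +√(2/35) = +0.239046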